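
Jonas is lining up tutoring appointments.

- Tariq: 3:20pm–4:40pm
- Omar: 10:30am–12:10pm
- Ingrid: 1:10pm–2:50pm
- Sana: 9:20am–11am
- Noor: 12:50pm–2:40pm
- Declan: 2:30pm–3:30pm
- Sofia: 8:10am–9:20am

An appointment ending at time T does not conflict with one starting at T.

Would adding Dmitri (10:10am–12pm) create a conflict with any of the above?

Yes — it overlaps Omar, Sana

Sofia: ends 9:20am at or before Dmitri starts 10:10am → clear.
Sana: starts 9:20am before Dmitri ends 12pm, and ends 11am after Dmitri starts 10:10am → overlap.
Omar: starts 10:30am before Dmitri ends 12pm, and ends 12:10pm after Dmitri starts 10:10am → overlap.
Noor: starts 12:50pm at or after Dmitri ends 12pm → clear.
Ingrid: starts 1:10pm at or after Dmitri ends 12pm → clear.
Declan: starts 2:30pm at or after Dmitri ends 12pm → clear.
Tariq: starts 3:20pm at or after Dmitri ends 12pm → clear.
Dmitri overlaps Omar, Sana.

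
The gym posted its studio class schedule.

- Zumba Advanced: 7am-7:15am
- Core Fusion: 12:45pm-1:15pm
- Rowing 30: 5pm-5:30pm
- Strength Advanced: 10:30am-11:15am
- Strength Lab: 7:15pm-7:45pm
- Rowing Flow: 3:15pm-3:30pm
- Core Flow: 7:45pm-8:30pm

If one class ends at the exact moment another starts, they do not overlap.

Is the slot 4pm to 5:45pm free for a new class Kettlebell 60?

Zumba Advanced: ends 7:15am at or before Kettlebell 60 starts 4pm → clear.
Strength Advanced: ends 11:15am at or before Kettlebell 60 starts 4pm → clear.
Core Fusion: ends 1:15pm at or before Kettlebell 60 starts 4pm → clear.
Rowing Flow: ends 3:30pm at or before Kettlebell 60 starts 4pm → clear.
Rowing 30: starts 5pm before Kettlebell 60 ends 5:45pm, and ends 5:30pm after Kettlebell 60 starts 4pm → overlap.
Strength Lab: starts 7:15pm at or after Kettlebell 60 ends 5:45pm → clear.
Core Flow: starts 7:45pm at or after Kettlebell 60 ends 5:45pm → clear.
Kettlebell 60 overlaps Rowing 30.

No — it overlaps Rowing 30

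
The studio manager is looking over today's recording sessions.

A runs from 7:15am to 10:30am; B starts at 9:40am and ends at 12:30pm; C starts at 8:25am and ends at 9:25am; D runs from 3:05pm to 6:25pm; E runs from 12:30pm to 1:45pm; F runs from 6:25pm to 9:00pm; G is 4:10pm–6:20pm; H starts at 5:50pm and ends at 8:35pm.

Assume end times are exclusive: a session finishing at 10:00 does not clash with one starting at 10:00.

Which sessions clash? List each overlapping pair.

Two intervals overlap when each starts before the other ends.
Sorted by start: A, C, B, E, D, G, H, F.
C starts before A ends → A and C overlap.
B starts before A ends → A and B overlap.
E starts after A ends — done with A.
B starts after C ends — done with C.
E starts exactly when B ends (back-to-back, no overlap) — done with B.
D starts after E ends — done with E.
G starts before D ends → D and G overlap.
H starts before D ends → D and H overlap.
F starts exactly when D ends (back-to-back, no overlap).
H starts before G ends → G and H overlap.
F starts after G ends.
F starts before H ends → H and F overlap.

A & B, A & C, D & G, D & H, F & H, G & H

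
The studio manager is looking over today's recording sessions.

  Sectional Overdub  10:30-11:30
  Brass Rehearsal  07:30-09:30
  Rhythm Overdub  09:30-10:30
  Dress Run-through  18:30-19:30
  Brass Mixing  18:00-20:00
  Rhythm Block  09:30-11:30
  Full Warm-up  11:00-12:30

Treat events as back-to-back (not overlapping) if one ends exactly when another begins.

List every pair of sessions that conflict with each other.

Two intervals overlap when each starts before the other ends.
Sorted by start: Brass Rehearsal, Rhythm Block, Rhythm Overdub, Sectional Overdub, Full Warm-up, Brass Mixing, Dress Run-through.
Rhythm Block starts exactly when Brass Rehearsal ends (back-to-back, no overlap), so Brass Rehearsal has no further overlaps.
Rhythm Overdub starts before Rhythm Block ends → Rhythm Block and Rhythm Overdub overlap.
Sectional Overdub starts before Rhythm Block ends → Rhythm Block and Sectional Overdub overlap.
Full Warm-up starts before Rhythm Block ends → Rhythm Block and Full Warm-up overlap.
Brass Mixing starts after Rhythm Block ends, so Rhythm Block has no further overlaps.
Sectional Overdub starts exactly when Rhythm Overdub ends (back-to-back, no overlap), so Rhythm Overdub has no further overlaps.
Full Warm-up starts before Sectional Overdub ends → Sectional Overdub and Full Warm-up overlap.
Brass Mixing starts after Sectional Overdub ends, so Sectional Overdub has no further overlaps.
Brass Mixing starts after Full Warm-up ends, so Full Warm-up has no further overlaps.
Dress Run-through starts before Brass Mixing ends → Brass Mixing and Dress Run-through overlap.

Brass Mixing & Dress Run-through, Full Warm-up & Rhythm Block, Full Warm-up & Sectional Overdub, Rhythm Block & Rhythm Overdub, Rhythm Block & Sectional Overdub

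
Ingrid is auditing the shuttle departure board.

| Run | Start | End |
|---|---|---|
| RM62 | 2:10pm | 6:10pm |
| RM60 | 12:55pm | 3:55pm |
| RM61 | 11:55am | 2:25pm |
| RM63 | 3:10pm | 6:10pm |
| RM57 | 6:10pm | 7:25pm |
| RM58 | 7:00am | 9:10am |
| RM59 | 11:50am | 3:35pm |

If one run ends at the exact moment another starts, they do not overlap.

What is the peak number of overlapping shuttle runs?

Walk through starts and ends in time order (an end at T is processed before a start at T):
7:00am start RM58 → 1
9:10am end RM58 → 0
11:50am start RM59 → 1
11:55am start RM61 → 2
12:55pm start RM60 → 3
2:10pm start RM62 → 4
2:25pm end RM61 → 3
3:10pm start RM63 → 4
3:35pm end RM59 → 3
3:55pm end RM60 → 2
6:10pm end RM62 → 1
6:10pm end RM63 → 0
6:10pm start RM57 → 1
7:25pm end RM57 → 0
Peak is 4, at 2:10pm (RM59, RM60, RM61, RM62).

4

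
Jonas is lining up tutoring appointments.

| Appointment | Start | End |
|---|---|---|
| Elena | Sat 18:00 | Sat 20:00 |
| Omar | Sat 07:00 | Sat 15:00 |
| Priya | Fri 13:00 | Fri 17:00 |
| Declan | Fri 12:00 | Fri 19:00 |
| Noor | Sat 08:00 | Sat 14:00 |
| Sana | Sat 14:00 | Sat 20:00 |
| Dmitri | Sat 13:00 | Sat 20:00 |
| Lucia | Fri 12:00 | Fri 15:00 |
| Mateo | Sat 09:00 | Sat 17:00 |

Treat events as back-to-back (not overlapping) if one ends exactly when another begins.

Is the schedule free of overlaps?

No

Sorted by start: Lucia, Declan, Priya, Omar, Noor, Mateo, Dmitri, Sana, Elena.
Declan starts before Lucia ends → Lucia and Declan overlap.
That's a conflict, so the schedule is not conflict-free.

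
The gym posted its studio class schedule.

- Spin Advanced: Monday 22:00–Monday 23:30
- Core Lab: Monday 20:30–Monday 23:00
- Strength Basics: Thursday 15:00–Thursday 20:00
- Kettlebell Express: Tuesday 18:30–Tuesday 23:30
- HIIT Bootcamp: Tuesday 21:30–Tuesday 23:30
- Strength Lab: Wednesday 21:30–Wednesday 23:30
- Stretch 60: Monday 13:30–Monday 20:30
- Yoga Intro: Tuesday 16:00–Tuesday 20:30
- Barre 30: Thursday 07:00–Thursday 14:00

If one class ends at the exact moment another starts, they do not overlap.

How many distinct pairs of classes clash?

Sorted by start: Stretch 60, Core Lab, Spin Advanced, Yoga Intro, Kettlebell Express, HIIT Bootcamp, Strength Lab, Barre 30, Strength Basics.
Core Lab starts exactly when Stretch 60 ends (back-to-back, no overlap), so Stretch 60 has no further overlaps.
Spin Advanced starts before Core Lab ends → Core Lab and Spin Advanced overlap.
Yoga Intro starts after Core Lab ends, so Core Lab has no further overlaps.
Yoga Intro starts after Spin Advanced ends, so Spin Advanced has no further overlaps.
Kettlebell Express starts before Yoga Intro ends → Yoga Intro and Kettlebell Express overlap.
HIIT Bootcamp starts after Yoga Intro ends, so Yoga Intro has no further overlaps.
HIIT Bootcamp starts before Kettlebell Express ends → Kettlebell Express and HIIT Bootcamp overlap.
Strength Lab starts after Kettlebell Express ends, so Kettlebell Express has no further overlaps.
Strength Lab starts after HIIT Bootcamp ends, so HIIT Bootcamp has no further overlaps.
Barre 30 starts after Strength Lab ends, so Strength Lab has no further overlaps.
Strength Basics starts after Barre 30 ends.
Overlapping pairs: Core Lab & Spin Advanced, HIIT Bootcamp & Kettlebell Express, Kettlebell Express & Yoga Intro — 3 in total.

3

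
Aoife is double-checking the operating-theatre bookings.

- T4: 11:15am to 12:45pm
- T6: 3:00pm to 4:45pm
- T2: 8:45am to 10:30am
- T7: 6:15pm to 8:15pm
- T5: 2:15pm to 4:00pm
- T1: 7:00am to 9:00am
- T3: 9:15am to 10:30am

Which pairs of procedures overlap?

Sorted by start: T1, T2, T3, T4, T5, T6, T7.
T2 starts before T1 ends → T1 and T2 overlap.
T3 starts after T1 ends, so T1 has no further overlaps.
T3 starts before T2 ends → T2 and T3 overlap.
T4 starts after T2 ends, so T2 has no further overlaps.
T4 starts after T3 ends, so T3 has no further overlaps.
T5 starts after T4 ends, so T4 has no further overlaps.
T6 starts before T5 ends → T5 and T6 overlap.
T7 starts after T5 ends.
T7 starts after T6 ends.

T1 & T2, T2 & T3, T5 & T6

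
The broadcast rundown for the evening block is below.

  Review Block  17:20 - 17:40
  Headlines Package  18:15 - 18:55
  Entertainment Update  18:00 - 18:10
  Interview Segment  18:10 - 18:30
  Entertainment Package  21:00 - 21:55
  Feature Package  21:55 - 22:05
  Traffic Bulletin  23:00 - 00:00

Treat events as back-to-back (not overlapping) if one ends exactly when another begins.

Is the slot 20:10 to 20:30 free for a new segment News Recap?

Yes — the slot is free

Review Block: ends 17:40 at or before News Recap starts 20:10 → clear.
Entertainment Update: ends 18:10 at or before News Recap starts 20:10 → clear.
Interview Segment: ends 18:30 at or before News Recap starts 20:10 → clear.
Headlines Package: ends 18:55 at or before News Recap starts 20:10 → clear.
Entertainment Package: starts 21:00 at or after News Recap ends 20:30 → clear.
Feature Package: starts 21:55 at or after News Recap ends 20:30 → clear.
Traffic Bulletin: starts 23:00 at or after News Recap ends 20:30 → clear.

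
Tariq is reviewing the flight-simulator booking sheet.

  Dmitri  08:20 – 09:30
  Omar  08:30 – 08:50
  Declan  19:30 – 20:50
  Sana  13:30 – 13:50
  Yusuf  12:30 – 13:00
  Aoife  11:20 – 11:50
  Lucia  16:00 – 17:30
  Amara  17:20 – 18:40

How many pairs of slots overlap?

2

Sorted by start: Dmitri, Omar, Aoife, Yusuf, Sana, Lucia, Amara, Declan.
Omar starts before Dmitri ends → Dmitri and Omar overlap.
Aoife starts after Dmitri ends; Dmitri is clear from here.
Aoife starts after Omar ends; Omar is clear from here.
Yusuf starts after Aoife ends; Aoife is clear from here.
Sana starts after Yusuf ends; Yusuf is clear from here.
Lucia starts after Sana ends; Sana is clear from here.
Amara starts before Lucia ends → Lucia and Amara overlap.
Declan starts after Lucia ends.
Declan starts after Amara ends.
Overlapping pairs: Amara & Lucia, Dmitri & Omar — 2 in total.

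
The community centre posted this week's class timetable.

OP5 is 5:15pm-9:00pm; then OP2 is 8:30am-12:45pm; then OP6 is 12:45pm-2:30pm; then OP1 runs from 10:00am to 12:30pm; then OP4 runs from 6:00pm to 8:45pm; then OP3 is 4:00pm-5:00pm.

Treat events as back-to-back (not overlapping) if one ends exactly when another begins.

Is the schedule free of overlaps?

No

Sorted by start: OP2, OP1, OP6, OP3, OP5, OP4.
OP1 starts before OP2 ends → OP2 and OP1 overlap.
That's a conflict, so the schedule is not conflict-free.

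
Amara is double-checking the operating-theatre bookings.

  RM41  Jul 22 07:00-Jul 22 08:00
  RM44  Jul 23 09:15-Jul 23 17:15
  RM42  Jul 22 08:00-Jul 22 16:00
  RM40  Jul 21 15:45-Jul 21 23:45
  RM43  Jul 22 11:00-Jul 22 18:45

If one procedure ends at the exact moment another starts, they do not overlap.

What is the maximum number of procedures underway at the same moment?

Sort all start/end points and keep a running count:
Jul 21 15:45 start RM40 → 1
Jul 21 23:45 end RM40 → 0
Jul 22 07:00 start RM41 → 1
Jul 22 08:00 end RM41 → 0
Jul 22 08:00 start RM42 → 1
Jul 22 11:00 start RM43 → 2
Jul 22 16:00 end RM42 → 1
Jul 22 18:45 end RM43 → 0
Jul 23 09:15 start RM44 → 1
Jul 23 17:15 end RM44 → 0
Peak is 2, at Jul 22 11:00 (RM42, RM43).

2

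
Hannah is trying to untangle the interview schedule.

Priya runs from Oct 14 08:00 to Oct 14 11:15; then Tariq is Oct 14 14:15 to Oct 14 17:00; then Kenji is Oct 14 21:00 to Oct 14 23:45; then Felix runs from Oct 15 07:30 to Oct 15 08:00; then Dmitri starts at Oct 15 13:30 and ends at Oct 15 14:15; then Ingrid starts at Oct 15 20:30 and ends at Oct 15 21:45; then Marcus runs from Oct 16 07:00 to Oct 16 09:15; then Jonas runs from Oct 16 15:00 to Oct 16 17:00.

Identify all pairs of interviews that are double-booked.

Sorted by start: Priya, Tariq, Kenji, Felix, Dmitri, Ingrid, Marcus, Jonas.
Tariq starts after Priya ends; Priya is clear from here.
Kenji starts after Tariq ends; Tariq is clear from here.
Felix starts after Kenji ends; Kenji is clear from here.
Dmitri starts after Felix ends; Felix is clear from here.
Ingrid starts after Dmitri ends; Dmitri is clear from here.
Marcus starts after Ingrid ends; Ingrid is clear from here.
Jonas starts after Marcus ends.

no conflicts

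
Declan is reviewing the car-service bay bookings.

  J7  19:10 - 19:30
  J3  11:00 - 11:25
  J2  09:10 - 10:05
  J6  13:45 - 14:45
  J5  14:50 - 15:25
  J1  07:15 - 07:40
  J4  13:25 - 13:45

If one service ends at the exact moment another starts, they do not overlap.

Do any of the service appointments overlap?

No

Sorted by start: J1, J2, J3, J4, J6, J5, J7.
J2 starts after J1 ends; J1 is clear from here.
J3 starts after J2 ends; J2 is clear from here.
J4 starts after J3 ends; J3 is clear from here.
J6 starts exactly when J4 ends (back-to-back, no overlap); J4 is clear from here.
J5 starts after J6 ends; J6 is clear from here.
J7 starts after J5 ends.
Every pair is clear; the schedule has no overlaps.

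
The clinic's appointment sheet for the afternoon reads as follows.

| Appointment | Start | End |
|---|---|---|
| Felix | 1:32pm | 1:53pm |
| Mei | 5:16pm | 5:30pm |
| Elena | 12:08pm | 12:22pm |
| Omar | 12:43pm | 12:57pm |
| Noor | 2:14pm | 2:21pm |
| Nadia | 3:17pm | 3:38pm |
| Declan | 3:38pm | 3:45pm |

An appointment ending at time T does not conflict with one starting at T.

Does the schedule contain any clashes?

Sorted by start: Elena, Omar, Felix, Noor, Nadia, Declan, Mei.
Omar starts after Elena ends, so Elena has no further overlaps.
Felix starts after Omar ends, so Omar has no further overlaps.
Noor starts after Felix ends, so Felix has no further overlaps.
Nadia starts after Noor ends, so Noor has no further overlaps.
Declan starts exactly when Nadia ends (back-to-back, no overlap), so Nadia has no further overlaps.
Mei starts after Declan ends.
Every pair is clear; the schedule has no overlaps.

No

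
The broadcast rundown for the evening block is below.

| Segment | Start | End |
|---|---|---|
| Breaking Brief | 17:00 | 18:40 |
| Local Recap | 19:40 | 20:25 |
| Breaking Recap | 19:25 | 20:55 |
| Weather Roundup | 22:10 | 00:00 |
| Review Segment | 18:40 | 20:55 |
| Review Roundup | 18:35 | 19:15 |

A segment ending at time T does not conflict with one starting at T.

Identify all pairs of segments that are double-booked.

Sorted by start: Breaking Brief, Review Roundup, Review Segment, Breaking Recap, Local Recap, Weather Roundup.
Review Roundup starts before Breaking Brief ends → Breaking Brief and Review Roundup overlap.
Review Segment starts exactly when Breaking Brief ends (back-to-back, no overlap), so nothing later overlaps Breaking Brief either.
Review Segment starts before Review Roundup ends → Review Roundup and Review Segment overlap.
Breaking Recap starts after Review Roundup ends, so nothing later overlaps Review Roundup either.
Breaking Recap starts before Review Segment ends → Review Segment and Breaking Recap overlap.
Local Recap starts before Review Segment ends → Review Segment and Local Recap overlap.
Weather Roundup starts after Review Segment ends.
Local Recap starts before Breaking Recap ends → Breaking Recap and Local Recap overlap.
Weather Roundup starts after Breaking Recap ends.
Weather Roundup starts after Local Recap ends.

Breaking Brief & Review Roundup, Breaking Recap & Local Recap, Breaking Recap & Review Segment, Local Recap & Review Segment, Review Roundup & Review Segment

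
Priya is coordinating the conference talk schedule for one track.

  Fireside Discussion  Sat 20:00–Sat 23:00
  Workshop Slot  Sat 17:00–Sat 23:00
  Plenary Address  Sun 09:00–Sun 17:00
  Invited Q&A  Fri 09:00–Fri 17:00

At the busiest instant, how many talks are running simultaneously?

2

Sort all start/end points and keep a running count:
Fri 09:00 start Invited Q&A → 1
Fri 17:00 end Invited Q&A → 0
Sat 17:00 start Workshop Slot → 1
Sat 20:00 start Fireside Discussion → 2
Sat 23:00 end Fireside Discussion → 1
Sat 23:00 end Workshop Slot → 0
Sun 09:00 start Plenary Address → 1
Sun 17:00 end Plenary Address → 0
Peak is 2, at Sat 20:00 (Fireside Discussion, Workshop Slot).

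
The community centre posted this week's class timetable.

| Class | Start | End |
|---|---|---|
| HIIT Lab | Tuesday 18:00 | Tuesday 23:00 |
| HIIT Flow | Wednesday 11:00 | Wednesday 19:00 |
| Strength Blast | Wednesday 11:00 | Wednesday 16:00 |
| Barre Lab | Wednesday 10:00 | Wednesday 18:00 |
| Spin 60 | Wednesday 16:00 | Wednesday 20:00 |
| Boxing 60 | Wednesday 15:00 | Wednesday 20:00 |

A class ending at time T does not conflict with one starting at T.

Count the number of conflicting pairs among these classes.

9

Sorted by start: HIIT Lab, Barre Lab, HIIT Flow, Strength Blast, Boxing 60, Spin 60.
Barre Lab starts after HIIT Lab ends — done with HIIT Lab.
HIIT Flow starts before Barre Lab ends → Barre Lab and HIIT Flow overlap.
Strength Blast starts before Barre Lab ends → Barre Lab and Strength Blast overlap.
Boxing 60 starts before Barre Lab ends → Barre Lab and Boxing 60 overlap.
Spin 60 starts before Barre Lab ends → Barre Lab and Spin 60 overlap.
Strength Blast starts before HIIT Flow ends → HIIT Flow and Strength Blast overlap.
Boxing 60 starts before HIIT Flow ends → HIIT Flow and Boxing 60 overlap.
Spin 60 starts before HIIT Flow ends → HIIT Flow and Spin 60 overlap.
Boxing 60 starts before Strength Blast ends → Strength Blast and Boxing 60 overlap.
Spin 60 starts exactly when Strength Blast ends (back-to-back, no overlap).
Spin 60 starts before Boxing 60 ends → Boxing 60 and Spin 60 overlap.
Overlapping pairs: Barre Lab & Boxing 60, Barre Lab & HIIT Flow, Barre Lab & Spin 60, Barre Lab & Strength Blast, Boxing 60 & HIIT Flow, Boxing 60 & Spin 60, Boxing 60 & Strength Blast, HIIT Flow & Spin 60, HIIT Flow & Strength Blast — 9 in total.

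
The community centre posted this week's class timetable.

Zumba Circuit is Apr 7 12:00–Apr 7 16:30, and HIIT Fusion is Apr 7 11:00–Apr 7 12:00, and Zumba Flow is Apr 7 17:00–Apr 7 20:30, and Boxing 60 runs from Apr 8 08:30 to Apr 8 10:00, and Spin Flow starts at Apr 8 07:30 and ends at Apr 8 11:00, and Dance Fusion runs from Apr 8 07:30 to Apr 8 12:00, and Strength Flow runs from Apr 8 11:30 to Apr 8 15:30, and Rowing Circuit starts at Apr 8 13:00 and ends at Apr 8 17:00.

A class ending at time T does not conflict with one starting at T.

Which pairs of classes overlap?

Boxing 60 & Dance Fusion, Boxing 60 & Spin Flow, Dance Fusion & Spin Flow, Dance Fusion & Strength Flow, Rowing Circuit & Strength Flow

Sorted by start: HIIT Fusion, Zumba Circuit, Zumba Flow, Spin Flow, Dance Fusion, Boxing 60, Strength Flow, Rowing Circuit.
Zumba Circuit starts exactly when HIIT Fusion ends (back-to-back, no overlap); HIIT Fusion is clear from here.
Zumba Flow starts after Zumba Circuit ends; Zumba Circuit is clear from here.
Spin Flow starts after Zumba Flow ends; Zumba Flow is clear from here.
Dance Fusion starts before Spin Flow ends → Spin Flow and Dance Fusion overlap.
Boxing 60 starts before Spin Flow ends → Spin Flow and Boxing 60 overlap.
Strength Flow starts after Spin Flow ends; Spin Flow is clear from here.
Boxing 60 starts before Dance Fusion ends → Dance Fusion and Boxing 60 overlap.
Strength Flow starts before Dance Fusion ends → Dance Fusion and Strength Flow overlap.
Rowing Circuit starts after Dance Fusion ends.
Strength Flow starts after Boxing 60 ends; Boxing 60 is clear from here.
Rowing Circuit starts before Strength Flow ends → Strength Flow and Rowing Circuit overlap.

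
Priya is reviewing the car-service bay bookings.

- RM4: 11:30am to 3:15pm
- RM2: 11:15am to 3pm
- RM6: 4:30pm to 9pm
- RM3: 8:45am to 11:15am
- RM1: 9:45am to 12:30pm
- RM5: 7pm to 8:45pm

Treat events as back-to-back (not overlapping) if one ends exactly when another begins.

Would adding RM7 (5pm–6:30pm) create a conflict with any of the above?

RM3: ends 11:15am at or before RM7 starts 5pm → clear.
RM1: ends 12:30pm at or before RM7 starts 5pm → clear.
RM2: ends 3pm at or before RM7 starts 5pm → clear.
RM4: ends 3:15pm at or before RM7 starts 5pm → clear.
RM6: starts 4:30pm before RM7 ends 6:30pm, and ends 9pm after RM7 starts 5pm → overlap.
RM5: starts 7pm at or after RM7 ends 6:30pm → clear.
RM7 overlaps RM6.

Yes — it overlaps RM6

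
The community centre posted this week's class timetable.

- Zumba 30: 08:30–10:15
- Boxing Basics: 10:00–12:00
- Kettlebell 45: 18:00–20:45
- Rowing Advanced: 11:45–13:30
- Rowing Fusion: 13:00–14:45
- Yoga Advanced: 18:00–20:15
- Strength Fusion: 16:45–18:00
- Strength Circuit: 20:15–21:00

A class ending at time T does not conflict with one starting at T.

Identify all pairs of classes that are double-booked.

Sorted by start: Zumba 30, Boxing Basics, Rowing Advanced, Rowing Fusion, Strength Fusion, Kettlebell 45, Yoga Advanced, Strength Circuit.
Boxing Basics starts before Zumba 30 ends → Zumba 30 and Boxing Basics overlap.
Rowing Advanced starts after Zumba 30 ends, so Zumba 30 has no further overlaps.
Rowing Advanced starts before Boxing Basics ends → Boxing Basics and Rowing Advanced overlap.
Rowing Fusion starts after Boxing Basics ends, so Boxing Basics has no further overlaps.
Rowing Fusion starts before Rowing Advanced ends → Rowing Advanced and Rowing Fusion overlap.
Strength Fusion starts after Rowing Advanced ends, so Rowing Advanced has no further overlaps.
Strength Fusion starts after Rowing Fusion ends, so Rowing Fusion has no further overlaps.
Kettlebell 45 starts exactly when Strength Fusion ends (back-to-back, no overlap), so Strength Fusion has no further overlaps.
Yoga Advanced starts before Kettlebell 45 ends → Kettlebell 45 and Yoga Advanced overlap.
Strength Circuit starts before Kettlebell 45 ends → Kettlebell 45 and Strength Circuit overlap.
Strength Circuit starts exactly when Yoga Advanced ends (back-to-back, no overlap).

Boxing Basics & Rowing Advanced, Boxing Basics & Zumba 30, Kettlebell 45 & Strength Circuit, Kettlebell 45 & Yoga Advanced, Rowing Advanced & Rowing Fusion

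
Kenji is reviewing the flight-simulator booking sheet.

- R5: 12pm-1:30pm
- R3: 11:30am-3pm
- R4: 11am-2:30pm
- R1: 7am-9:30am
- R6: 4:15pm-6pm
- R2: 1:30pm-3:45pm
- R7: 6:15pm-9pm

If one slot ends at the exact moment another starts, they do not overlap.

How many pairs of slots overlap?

Sorted by start: R1, R4, R3, R5, R2, R6, R7.
R4 starts after R1 ends, so nothing later overlaps R1 either.
R3 starts before R4 ends → R4 and R3 overlap.
R5 starts before R4 ends → R4 and R5 overlap.
R2 starts before R4 ends → R4 and R2 overlap.
R6 starts after R4 ends, so nothing later overlaps R4 either.
R5 starts before R3 ends → R3 and R5 overlap.
R2 starts before R3 ends → R3 and R2 overlap.
R6 starts after R3 ends, so nothing later overlaps R3 either.
R2 starts exactly when R5 ends (back-to-back, no overlap), so nothing later overlaps R5 either.
R6 starts after R2 ends, so nothing later overlaps R2 either.
R7 starts after R6 ends.
Overlapping pairs: R2 & R3, R2 & R4, R3 & R4, R3 & R5, R4 & R5 — 5 in total.

5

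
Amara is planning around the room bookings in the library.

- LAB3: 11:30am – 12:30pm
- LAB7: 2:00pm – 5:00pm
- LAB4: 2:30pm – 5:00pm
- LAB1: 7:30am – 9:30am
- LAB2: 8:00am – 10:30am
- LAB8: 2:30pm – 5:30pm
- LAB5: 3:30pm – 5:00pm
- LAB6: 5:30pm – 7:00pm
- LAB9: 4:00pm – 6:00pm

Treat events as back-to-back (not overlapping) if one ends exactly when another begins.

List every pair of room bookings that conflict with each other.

Sorted by start: LAB1, LAB2, LAB3, LAB7, LAB4, LAB8, LAB5, LAB9, LAB6.
LAB2 starts before LAB1 ends → LAB1 and LAB2 overlap.
LAB3 starts after LAB1 ends — done with LAB1.
LAB3 starts after LAB2 ends — done with LAB2.
LAB7 starts after LAB3 ends — done with LAB3.
LAB4 starts before LAB7 ends → LAB7 and LAB4 overlap.
LAB8 starts before LAB7 ends → LAB7 and LAB8 overlap.
LAB5 starts before LAB7 ends → LAB7 and LAB5 overlap.
LAB9 starts before LAB7 ends → LAB7 and LAB9 overlap.
LAB6 starts after LAB7 ends.
LAB8 starts before LAB4 ends → LAB4 and LAB8 overlap.
LAB5 starts before LAB4 ends → LAB4 and LAB5 overlap.
LAB9 starts before LAB4 ends → LAB4 and LAB9 overlap.
LAB6 starts after LAB4 ends.
LAB5 starts before LAB8 ends → LAB8 and LAB5 overlap.
LAB9 starts before LAB8 ends → LAB8 and LAB9 overlap.
LAB6 starts exactly when LAB8 ends (back-to-back, no overlap).
LAB9 starts before LAB5 ends → LAB5 and LAB9 overlap.
LAB6 starts after LAB5 ends.
LAB6 starts before LAB9 ends → LAB9 and LAB6 overlap.

LAB1 & LAB2, LAB4 & LAB5, LAB4 & LAB7, LAB4 & LAB8, LAB4 & LAB9, LAB5 & LAB7, LAB5 & LAB8, LAB5 & LAB9, LAB6 & LAB9, LAB7 & LAB8, LAB7 & LAB9, LAB8 & LAB9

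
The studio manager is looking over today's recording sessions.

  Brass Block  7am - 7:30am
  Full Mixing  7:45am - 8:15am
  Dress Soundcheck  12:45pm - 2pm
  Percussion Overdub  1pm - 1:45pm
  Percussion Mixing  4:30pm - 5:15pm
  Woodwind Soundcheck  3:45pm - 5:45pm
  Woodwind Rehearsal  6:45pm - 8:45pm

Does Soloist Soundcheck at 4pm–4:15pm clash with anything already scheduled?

Yes — it overlaps Woodwind Soundcheck

Brass Block: ends 7:30am at or before Soloist Soundcheck starts 4pm → clear.
Full Mixing: ends 8:15am at or before Soloist Soundcheck starts 4pm → clear.
Dress Soundcheck: ends 2pm at or before Soloist Soundcheck starts 4pm → clear.
Percussion Overdub: ends 1:45pm at or before Soloist Soundcheck starts 4pm → clear.
Woodwind Soundcheck: starts 3:45pm before Soloist Soundcheck ends 4:15pm, and ends 5:45pm after Soloist Soundcheck starts 4pm → overlap.
Percussion Mixing: starts 4:30pm at or after Soloist Soundcheck ends 4:15pm → clear.
Woodwind Rehearsal: starts 6:45pm at or after Soloist Soundcheck ends 4:15pm → clear.
Soloist Soundcheck overlaps Woodwind Soundcheck.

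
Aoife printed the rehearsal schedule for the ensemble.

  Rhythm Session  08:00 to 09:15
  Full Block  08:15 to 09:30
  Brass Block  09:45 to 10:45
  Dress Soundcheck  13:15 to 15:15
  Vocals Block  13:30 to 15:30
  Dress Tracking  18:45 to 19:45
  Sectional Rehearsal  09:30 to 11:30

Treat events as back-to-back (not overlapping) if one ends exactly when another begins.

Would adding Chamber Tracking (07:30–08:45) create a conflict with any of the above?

Rhythm Session: starts 08:00 before Chamber Tracking ends 08:45, and ends 09:15 after Chamber Tracking starts 07:30 → overlap.
Full Block: starts 08:15 before Chamber Tracking ends 08:45, and ends 09:30 after Chamber Tracking starts 07:30 → overlap.
Sectional Rehearsal: starts 09:30 at or after Chamber Tracking ends 08:45 → clear.
Brass Block: starts 09:45 at or after Chamber Tracking ends 08:45 → clear.
Dress Soundcheck: starts 13:15 at or after Chamber Tracking ends 08:45 → clear.
Vocals Block: starts 13:30 at or after Chamber Tracking ends 08:45 → clear.
Dress Tracking: starts 18:45 at or after Chamber Tracking ends 08:45 → clear.
Chamber Tracking overlaps Rhythm Session, Full Block.

Yes — it overlaps Full Block, Rhythm Session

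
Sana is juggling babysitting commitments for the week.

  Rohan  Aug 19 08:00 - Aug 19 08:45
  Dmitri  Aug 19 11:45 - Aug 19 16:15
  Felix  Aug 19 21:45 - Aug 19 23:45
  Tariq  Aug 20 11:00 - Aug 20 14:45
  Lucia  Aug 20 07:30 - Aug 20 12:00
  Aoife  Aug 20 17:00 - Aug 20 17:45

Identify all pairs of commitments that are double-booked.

Lucia & Tariq

Check each pair: they overlap iff neither finishes before the other starts.
Sorted by start: Rohan, Dmitri, Felix, Lucia, Tariq, Aoife.
Dmitri starts after Rohan ends; Rohan is clear from here.
Felix starts after Dmitri ends; Dmitri is clear from here.
Lucia starts after Felix ends; Felix is clear from here.
Tariq starts before Lucia ends → Lucia and Tariq overlap.
Aoife starts after Lucia ends.
Aoife starts after Tariq ends.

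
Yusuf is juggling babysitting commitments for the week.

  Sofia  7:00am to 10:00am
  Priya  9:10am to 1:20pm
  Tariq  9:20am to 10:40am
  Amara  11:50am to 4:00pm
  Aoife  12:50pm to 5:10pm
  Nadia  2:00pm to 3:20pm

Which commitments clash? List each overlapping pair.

Amara & Aoife, Amara & Nadia, Amara & Priya, Aoife & Nadia, Aoife & Priya, Priya & Sofia, Priya & Tariq, Sofia & Tariq

Sorted by start: Sofia, Priya, Tariq, Amara, Aoife, Nadia.
Priya starts before Sofia ends → Sofia and Priya overlap.
Tariq starts before Sofia ends → Sofia and Tariq overlap.
Amara starts after Sofia ends, so Sofia has no further overlaps.
Tariq starts before Priya ends → Priya and Tariq overlap.
Amara starts before Priya ends → Priya and Amara overlap.
Aoife starts before Priya ends → Priya and Aoife overlap.
Nadia starts after Priya ends.
Amara starts after Tariq ends, so Tariq has no further overlaps.
Aoife starts before Amara ends → Amara and Aoife overlap.
Nadia starts before Amara ends → Amara and Nadia overlap.
Nadia starts before Aoife ends → Aoife and Nadia overlap.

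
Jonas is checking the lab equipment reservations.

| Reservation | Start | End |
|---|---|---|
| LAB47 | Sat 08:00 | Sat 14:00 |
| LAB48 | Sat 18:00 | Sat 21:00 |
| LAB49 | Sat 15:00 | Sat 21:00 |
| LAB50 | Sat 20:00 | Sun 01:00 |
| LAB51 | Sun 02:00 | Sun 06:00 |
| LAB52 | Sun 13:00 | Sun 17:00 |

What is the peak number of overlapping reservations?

Sort all start/end points and keep a running count:
Sat 08:00 start LAB47 → 1
Sat 14:00 end LAB47 → 0
Sat 15:00 start LAB49 → 1
Sat 18:00 start LAB48 → 2
Sat 20:00 start LAB50 → 3
Sat 21:00 end LAB48 → 2
Sat 21:00 end LAB49 → 1
Sun 01:00 end LAB50 → 0
Sun 02:00 start LAB51 → 1
Sun 06:00 end LAB51 → 0
Sun 13:00 start LAB52 → 1
Sun 17:00 end LAB52 → 0
Peak is 3, at Sat 20:00 (LAB48, LAB49, LAB50).

3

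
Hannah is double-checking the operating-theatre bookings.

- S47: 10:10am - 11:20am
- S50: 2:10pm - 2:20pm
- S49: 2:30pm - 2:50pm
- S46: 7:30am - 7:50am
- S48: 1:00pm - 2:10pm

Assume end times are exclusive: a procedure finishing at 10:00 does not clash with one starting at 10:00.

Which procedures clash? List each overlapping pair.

none

Two intervals overlap when each starts before the other ends.
Sorted by start: S46, S47, S48, S50, S49.
S47 starts after S46 ends, so S46 has no further overlaps.
S48 starts after S47 ends, so S47 has no further overlaps.
S50 starts exactly when S48 ends (back-to-back, no overlap), so S48 has no further overlaps.
S49 starts after S50 ends.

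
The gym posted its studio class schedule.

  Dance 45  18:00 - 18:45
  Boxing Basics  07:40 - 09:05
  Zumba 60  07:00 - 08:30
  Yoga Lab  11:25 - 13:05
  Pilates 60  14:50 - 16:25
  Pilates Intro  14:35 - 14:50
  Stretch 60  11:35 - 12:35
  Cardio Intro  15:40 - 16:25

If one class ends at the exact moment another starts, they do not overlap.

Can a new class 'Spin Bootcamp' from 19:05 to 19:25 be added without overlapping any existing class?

Zumba 60: ends 08:30 at or before Spin Bootcamp starts 19:05 → clear.
Boxing Basics: ends 09:05 at or before Spin Bootcamp starts 19:05 → clear.
Yoga Lab: ends 13:05 at or before Spin Bootcamp starts 19:05 → clear.
Stretch 60: ends 12:35 at or before Spin Bootcamp starts 19:05 → clear.
Pilates Intro: ends 14:50 at or before Spin Bootcamp starts 19:05 → clear.
Pilates 60: ends 16:25 at or before Spin Bootcamp starts 19:05 → clear.
Cardio Intro: ends 16:25 at or before Spin Bootcamp starts 19:05 → clear.
Dance 45: ends 18:45 at or before Spin Bootcamp starts 19:05 → clear.

Yes — the slot is free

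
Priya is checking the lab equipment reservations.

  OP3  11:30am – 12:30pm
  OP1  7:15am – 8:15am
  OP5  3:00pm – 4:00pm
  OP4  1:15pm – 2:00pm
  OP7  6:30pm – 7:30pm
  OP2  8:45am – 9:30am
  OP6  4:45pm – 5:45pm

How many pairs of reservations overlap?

0

Sorted by start: OP1, OP2, OP3, OP4, OP5, OP6, OP7.
OP2 starts after OP1 ends, so OP1 has no further overlaps.
OP3 starts after OP2 ends, so OP2 has no further overlaps.
OP4 starts after OP3 ends, so OP3 has no further overlaps.
OP5 starts after OP4 ends, so OP4 has no further overlaps.
OP6 starts after OP5 ends, so OP5 has no further overlaps.
OP7 starts after OP6 ends.
No pair overlaps.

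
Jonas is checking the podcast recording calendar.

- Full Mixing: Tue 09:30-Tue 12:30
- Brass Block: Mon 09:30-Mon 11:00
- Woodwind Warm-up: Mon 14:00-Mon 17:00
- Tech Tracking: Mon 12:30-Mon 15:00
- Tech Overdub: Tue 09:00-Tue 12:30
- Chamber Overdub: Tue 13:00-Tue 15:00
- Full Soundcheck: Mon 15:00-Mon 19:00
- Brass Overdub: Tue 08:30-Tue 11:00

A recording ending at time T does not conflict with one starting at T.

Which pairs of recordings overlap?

Sorted by start: Brass Block, Tech Tracking, Woodwind Warm-up, Full Soundcheck, Brass Overdub, Tech Overdub, Full Mixing, Chamber Overdub.
Tech Tracking starts after Brass Block ends, so Brass Block has no further overlaps.
Woodwind Warm-up starts before Tech Tracking ends → Tech Tracking and Woodwind Warm-up overlap.
Full Soundcheck starts exactly when Tech Tracking ends (back-to-back, no overlap), so Tech Tracking has no further overlaps.
Full Soundcheck starts before Woodwind Warm-up ends → Woodwind Warm-up and Full Soundcheck overlap.
Brass Overdub starts after Woodwind Warm-up ends, so Woodwind Warm-up has no further overlaps.
Brass Overdub starts after Full Soundcheck ends, so Full Soundcheck has no further overlaps.
Tech Overdub starts before Brass Overdub ends → Brass Overdub and Tech Overdub overlap.
Full Mixing starts before Brass Overdub ends → Brass Overdub and Full Mixing overlap.
Chamber Overdub starts after Brass Overdub ends.
Full Mixing starts before Tech Overdub ends → Tech Overdub and Full Mixing overlap.
Chamber Overdub starts after Tech Overdub ends.
Chamber Overdub starts after Full Mixing ends.

Brass Overdub & Full Mixing, Brass Overdub & Tech Overdub, Full Mixing & Tech Overdub, Full Soundcheck & Woodwind Warm-up, Tech Tracking & Woodwind Warm-up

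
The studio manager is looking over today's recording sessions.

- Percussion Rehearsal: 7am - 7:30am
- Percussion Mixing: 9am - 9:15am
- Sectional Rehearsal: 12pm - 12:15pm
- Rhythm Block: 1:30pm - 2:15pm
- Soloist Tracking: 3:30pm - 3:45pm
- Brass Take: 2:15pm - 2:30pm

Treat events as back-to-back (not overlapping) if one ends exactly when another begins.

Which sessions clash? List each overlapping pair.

no overlapping pairs

Sorted by start: Percussion Rehearsal, Percussion Mixing, Sectional Rehearsal, Rhythm Block, Brass Take, Soloist Tracking.
Percussion Mixing starts after Percussion Rehearsal ends — done with Percussion Rehearsal.
Sectional Rehearsal starts after Percussion Mixing ends — done with Percussion Mixing.
Rhythm Block starts after Sectional Rehearsal ends — done with Sectional Rehearsal.
Brass Take starts exactly when Rhythm Block ends (back-to-back, no overlap) — done with Rhythm Block.
Soloist Tracking starts after Brass Take ends.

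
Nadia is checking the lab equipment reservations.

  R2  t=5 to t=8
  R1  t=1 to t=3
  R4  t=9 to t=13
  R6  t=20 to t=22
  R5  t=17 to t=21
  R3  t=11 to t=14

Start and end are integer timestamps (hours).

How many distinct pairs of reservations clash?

2

Sorted by start: R1, R2, R4, R3, R5, R6.
R2 starts after R1 ends; R1 is clear from here.
R4 starts after R2 ends; R2 is clear from here.
R3 starts before R4 ends → R4 and R3 overlap.
R5 starts after R4 ends; R4 is clear from here.
R5 starts after R3 ends; R3 is clear from here.
R6 starts before R5 ends → R5 and R6 overlap.
Overlapping pairs: R3 & R4, R5 & R6 — 2 in total.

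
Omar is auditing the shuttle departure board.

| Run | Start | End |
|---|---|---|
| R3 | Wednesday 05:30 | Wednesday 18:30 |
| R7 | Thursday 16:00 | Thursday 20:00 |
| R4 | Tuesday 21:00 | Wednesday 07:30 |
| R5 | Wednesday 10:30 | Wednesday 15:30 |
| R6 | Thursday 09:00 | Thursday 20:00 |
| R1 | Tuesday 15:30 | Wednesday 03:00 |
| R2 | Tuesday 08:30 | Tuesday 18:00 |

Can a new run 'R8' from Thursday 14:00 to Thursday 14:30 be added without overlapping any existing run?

No — it overlaps R6

R2: ends Tuesday 18:00 at or before R8 starts Thursday 14:00 → clear.
R1: ends Wednesday 03:00 at or before R8 starts Thursday 14:00 → clear.
R4: ends Wednesday 07:30 at or before R8 starts Thursday 14:00 → clear.
R3: ends Wednesday 18:30 at or before R8 starts Thursday 14:00 → clear.
R5: ends Wednesday 15:30 at or before R8 starts Thursday 14:00 → clear.
R6: starts Thursday 09:00 before R8 ends Thursday 14:30, and ends Thursday 20:00 after R8 starts Thursday 14:00 → overlap.
R7: starts Thursday 16:00 at or after R8 ends Thursday 14:30 → clear.
R8 overlaps R6.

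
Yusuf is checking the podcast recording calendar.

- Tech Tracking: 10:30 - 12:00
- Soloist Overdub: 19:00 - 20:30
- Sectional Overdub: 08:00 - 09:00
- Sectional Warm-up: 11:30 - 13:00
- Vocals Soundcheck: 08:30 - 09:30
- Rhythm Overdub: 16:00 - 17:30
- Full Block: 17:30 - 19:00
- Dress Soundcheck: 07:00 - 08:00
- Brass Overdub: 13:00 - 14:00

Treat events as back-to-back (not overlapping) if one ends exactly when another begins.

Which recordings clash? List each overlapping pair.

Sorted by start: Dress Soundcheck, Sectional Overdub, Vocals Soundcheck, Tech Tracking, Sectional Warm-up, Brass Overdub, Rhythm Overdub, Full Block, Soloist Overdub.
Sectional Overdub starts exactly when Dress Soundcheck ends (back-to-back, no overlap), so nothing later overlaps Dress Soundcheck either.
Vocals Soundcheck starts before Sectional Overdub ends → Sectional Overdub and Vocals Soundcheck overlap.
Tech Tracking starts after Sectional Overdub ends, so nothing later overlaps Sectional Overdub either.
Tech Tracking starts after Vocals Soundcheck ends, so nothing later overlaps Vocals Soundcheck either.
Sectional Warm-up starts before Tech Tracking ends → Tech Tracking and Sectional Warm-up overlap.
Brass Overdub starts after Tech Tracking ends, so nothing later overlaps Tech Tracking either.
Brass Overdub starts exactly when Sectional Warm-up ends (back-to-back, no overlap), so nothing later overlaps Sectional Warm-up either.
Rhythm Overdub starts after Brass Overdub ends, so nothing later overlaps Brass Overdub either.
Full Block starts exactly when Rhythm Overdub ends (back-to-back, no overlap), so nothing later overlaps Rhythm Overdub either.
Soloist Overdub starts exactly when Full Block ends (back-to-back, no overlap).

Sectional Overdub & Vocals Soundcheck, Sectional Warm-up & Tech Tracking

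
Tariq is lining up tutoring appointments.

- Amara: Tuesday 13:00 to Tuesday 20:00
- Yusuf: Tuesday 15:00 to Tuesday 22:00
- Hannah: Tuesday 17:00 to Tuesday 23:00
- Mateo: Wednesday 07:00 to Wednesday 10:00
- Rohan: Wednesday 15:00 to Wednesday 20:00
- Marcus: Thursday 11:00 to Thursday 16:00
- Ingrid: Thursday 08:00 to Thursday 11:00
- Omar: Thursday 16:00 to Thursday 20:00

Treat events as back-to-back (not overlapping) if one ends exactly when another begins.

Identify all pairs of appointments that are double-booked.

Check each pair: they overlap iff neither finishes before the other starts.
Sorted by start: Amara, Yusuf, Hannah, Mateo, Rohan, Ingrid, Marcus, Omar.
Yusuf starts before Amara ends → Amara and Yusuf overlap.
Hannah starts before Amara ends → Amara and Hannah overlap.
Mateo starts after Amara ends, so nothing later overlaps Amara either.
Hannah starts before Yusuf ends → Yusuf and Hannah overlap.
Mateo starts after Yusuf ends, so nothing later overlaps Yusuf either.
Mateo starts after Hannah ends, so nothing later overlaps Hannah either.
Rohan starts after Mateo ends, so nothing later overlaps Mateo either.
Ingrid starts after Rohan ends, so nothing later overlaps Rohan either.
Marcus starts exactly when Ingrid ends (back-to-back, no overlap), so nothing later overlaps Ingrid either.
Omar starts exactly when Marcus ends (back-to-back, no overlap).

Amara & Hannah, Amara & Yusuf, Hannah & Yusuf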